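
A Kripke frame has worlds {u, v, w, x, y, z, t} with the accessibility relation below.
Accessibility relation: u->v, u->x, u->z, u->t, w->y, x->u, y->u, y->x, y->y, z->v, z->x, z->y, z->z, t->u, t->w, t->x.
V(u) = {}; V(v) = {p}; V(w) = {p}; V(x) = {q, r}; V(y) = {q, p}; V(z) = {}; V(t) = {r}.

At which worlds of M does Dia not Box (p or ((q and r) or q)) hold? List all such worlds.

u, w, x, y, z, t

Let φ = Dia not Box (p or ((q and r) or q)). Evaluate φ at each world:
  u (successors {v, x, z, t}): φ is true.
  v (successors ∅): φ is false.
  w (successors {y}): φ is true.
  x (successors {u}): φ is true.
  y (successors {u, x, y}): φ is true.
  z (successors {v, x, y, z}): φ is true.
  t (successors {u, w, x}): φ is true.
For instance, at t:
  At t: Dia not Box (p or ((q and r) or q)) requires not Box (p or ((q and r) or q)) at some successor in {u, w, x}.
    not Box (p or ((q and r) or q)) holds at u, so Dia not Box (p or ((q and r) or q)) is true at t.
      At u: Box (p or ((q and r) or q)) is false, so not Box (p or ((q and r) or q)) is true.
Satisfying worlds: {u, w, x, y, z, t}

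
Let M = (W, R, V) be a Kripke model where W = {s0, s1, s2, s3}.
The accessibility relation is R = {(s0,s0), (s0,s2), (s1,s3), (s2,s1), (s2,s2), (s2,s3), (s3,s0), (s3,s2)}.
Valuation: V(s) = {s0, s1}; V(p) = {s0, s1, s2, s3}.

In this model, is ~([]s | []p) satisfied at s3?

No

At s3: []s | []p is true, so ~([]s | []p) is false.
  At s3: []s is false, []p is true, so []s | []p is true.
    At s3: []s requires s at every successor {s0, s2}.
      s fails at s2, so []s is false at s3.
    At s3: []p requires p at every successor {s0, s2}.
      At s0: p is true.
      At s2: p is true.
    So []p is true at s3.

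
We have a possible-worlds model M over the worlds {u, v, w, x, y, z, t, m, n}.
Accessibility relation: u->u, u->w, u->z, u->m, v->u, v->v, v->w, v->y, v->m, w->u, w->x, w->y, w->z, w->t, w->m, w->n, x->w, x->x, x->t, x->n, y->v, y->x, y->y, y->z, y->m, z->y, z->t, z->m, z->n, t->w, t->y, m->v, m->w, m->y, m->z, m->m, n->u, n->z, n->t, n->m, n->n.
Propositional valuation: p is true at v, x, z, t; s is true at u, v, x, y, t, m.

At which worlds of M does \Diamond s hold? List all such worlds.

u, v, w, x, y, z, t, m, n

Let φ = \Diamond s. Evaluate φ at each world:
  u (successors {u, w, z, m}): φ is true.
  v (successors {u, v, w, y, m}): φ is true.
  w (successors {u, x, y, z, t, m, n}): φ is true.
  x (successors {w, x, t, n}): φ is true.
  y (successors {v, x, y, z, m}): φ is true.
  z (successors {y, t, m, n}): φ is true.
  t (successors {w, y}): φ is true.
  m (successors {v, w, y, z, m}): φ is true.
  n (successors {u, z, t, m, n}): φ is true.
For instance, at v:
  At v: \Diamond s requires s at some successor in {u, v, w, y, m}.
    s holds at u, so \Diamond s is true at v.
Satisfying worlds: {u, v, w, x, y, z, t, m, n}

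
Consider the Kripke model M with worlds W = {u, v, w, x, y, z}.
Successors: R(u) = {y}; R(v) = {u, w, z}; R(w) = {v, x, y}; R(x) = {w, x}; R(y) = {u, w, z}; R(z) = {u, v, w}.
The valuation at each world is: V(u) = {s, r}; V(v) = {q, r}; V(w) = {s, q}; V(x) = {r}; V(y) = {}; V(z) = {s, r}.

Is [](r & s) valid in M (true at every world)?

No

Let φ = [](r & s). Evaluate φ at each world:
  u (successors {y}): φ is false.
  v (successors {u, w, z}): φ is false.
  w (successors {v, x, y}): φ is false.
  x (successors {w, x}): φ is false.
  y (successors {u, w, z}): φ is false.
  z (successors {u, v, w}): φ is false.
Detail at u (counterexample):
  At u: [](r & s) requires r & s at every successor {y}.
    r & s fails at y, so [](r & s) is false at u.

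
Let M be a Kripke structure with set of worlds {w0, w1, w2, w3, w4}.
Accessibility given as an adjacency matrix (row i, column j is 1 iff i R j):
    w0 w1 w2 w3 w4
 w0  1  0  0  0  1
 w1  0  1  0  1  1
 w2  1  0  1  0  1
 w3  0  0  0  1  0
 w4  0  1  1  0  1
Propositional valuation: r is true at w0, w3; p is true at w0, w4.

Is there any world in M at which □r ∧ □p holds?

No

Recall that □ψ holds at a world iff ψ holds at every accessible world, and ◇ψ holds iff ψ holds at some accessible world.
Let φ = □r ∧ □p. Evaluate φ at each world:
  w0 (successors {w0, w4}): φ is false.
  w1 (successors {w1, w3, w4}): φ is false.
  w2 (successors {w0, w2, w4}): φ is false.
  w3 (successors {w3}): φ is false.
  w4 (successors {w1, w2, w4}): φ is false.
For instance, at w4:
  At w4: □r is false, □p is false, so □r ∧ □p is false.
    At w4: □r requires r at every successor {w1, w2, w4}.
      r fails at w1, so □r is false at w4.
    At w4: □p requires p at every successor {w1, w2, w4}.
      p fails at w1, so □p is false at w4.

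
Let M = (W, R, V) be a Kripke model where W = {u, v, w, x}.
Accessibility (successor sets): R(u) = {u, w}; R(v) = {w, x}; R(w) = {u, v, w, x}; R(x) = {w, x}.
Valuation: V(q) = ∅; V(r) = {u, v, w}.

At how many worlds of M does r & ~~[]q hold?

0

Recall that []ψ holds at a world iff ψ holds at every accessible world, and <>ψ holds iff ψ holds at some accessible world.
Let φ = r & ~~[]q. Evaluate φ at each world:
  u (successors {u, w}): φ is false.
  v (successors {w, x}): φ is false.
  w (successors {u, v, w, x}): φ is false.
  x (successors {w, x}): φ is false.
For instance, at x:
  At x: r is false, ~~[]q is false, so r & ~~[]q is false.
    At x: ~[]q is true, so ~~[]q is false.
      At x: []q is false, so ~[]q is true.
Satisfying worlds: none.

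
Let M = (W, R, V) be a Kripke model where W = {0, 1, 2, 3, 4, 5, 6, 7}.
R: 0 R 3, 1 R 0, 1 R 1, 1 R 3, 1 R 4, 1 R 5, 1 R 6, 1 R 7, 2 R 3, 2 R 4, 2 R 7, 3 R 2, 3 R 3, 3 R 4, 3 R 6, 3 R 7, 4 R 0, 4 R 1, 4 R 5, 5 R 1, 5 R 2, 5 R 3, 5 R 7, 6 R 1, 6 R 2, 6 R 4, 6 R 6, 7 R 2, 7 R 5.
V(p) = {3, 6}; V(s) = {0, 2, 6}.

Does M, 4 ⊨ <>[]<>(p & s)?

Yes

Recall that []ψ holds at a world iff ψ holds at every accessible world, and <>ψ holds iff ψ holds at some accessible world.
At 4: <>[]<>(p & s) requires []<>(p & s) at some successor in {0, 1, 5}.
  []<>(p & s) holds at 0, so <>[]<>(p & s) is true at 4.
    At 0: []<>(p & s) requires <>(p & s) at every successor {3}.
      At 3: <>(p & s) is true.
    So []<>(p & s) is true at 0.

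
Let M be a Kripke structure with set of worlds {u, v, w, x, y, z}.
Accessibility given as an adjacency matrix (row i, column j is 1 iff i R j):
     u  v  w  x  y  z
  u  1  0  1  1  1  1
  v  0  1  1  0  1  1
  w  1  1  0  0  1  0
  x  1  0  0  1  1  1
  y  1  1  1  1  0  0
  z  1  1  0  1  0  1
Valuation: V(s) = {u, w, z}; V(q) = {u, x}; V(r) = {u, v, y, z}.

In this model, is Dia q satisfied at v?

No

At v: Dia q requires q at some successor in {v, w, y, z}.
  At v: q is false.
  At w: q is false.
  At y: q is false.
  At z: q is false.
So Dia q is false at v.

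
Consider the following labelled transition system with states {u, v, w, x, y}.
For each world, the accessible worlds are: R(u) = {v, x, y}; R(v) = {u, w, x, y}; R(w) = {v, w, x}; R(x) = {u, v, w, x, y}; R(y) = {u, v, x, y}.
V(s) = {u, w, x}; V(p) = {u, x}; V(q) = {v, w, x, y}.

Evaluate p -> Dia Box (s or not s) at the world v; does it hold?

Yes

At v: p is false, Dia Box (s or not s) is true, so p -> Dia Box (s or not s) is true.
  At v: Dia Box (s or not s) requires Box (s or not s) at some successor in {u, w, x, y}.
    Box (s or not s) holds at u, so Dia Box (s or not s) is true at v.
      At u: Box (s or not s) requires s or not s at every successor {v, x, y}.
        At v: s or not s is true.
        At x: s or not s is true.
        At y: s or not s is true.
      So Box (s or not s) is true at u.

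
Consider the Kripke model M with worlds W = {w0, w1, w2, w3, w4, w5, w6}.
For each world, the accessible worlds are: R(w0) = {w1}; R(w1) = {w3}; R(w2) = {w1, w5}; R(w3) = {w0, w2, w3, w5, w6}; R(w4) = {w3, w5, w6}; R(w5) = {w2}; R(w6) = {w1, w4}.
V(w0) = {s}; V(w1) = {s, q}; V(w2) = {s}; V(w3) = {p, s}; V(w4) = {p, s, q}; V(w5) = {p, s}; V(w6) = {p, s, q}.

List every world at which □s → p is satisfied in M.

w3, w4, w5, w6

Recall that □ψ holds at a world iff ψ holds at every accessible world, and ◇ψ holds iff ψ holds at some accessible world.
Let φ = □s → p. Evaluate φ at each world:
  w0 (successors {w1}): φ is false.
  w1 (successors {w3}): φ is false.
  w2 (successors {w1, w5}): φ is false.
  w3 (successors {w0, w2, w3, w5, w6}): φ is true.
  w4 (successors {w3, w5, w6}): φ is true.
  w5 (successors {w2}): φ is true.
  w6 (successors {w1, w4}): φ is true.
For instance, at w3:
  At w3: □s is true, p is true, so □s → p is true.
    At w3: □s requires s at every successor {w0, w2, w3, w5, w6}.
      At w0: s is true.
      At w2: s is true.
      At w3: s is true.
      At w5: s is true.
      At w6: s is true.
    So □s is true at w3.
Satisfying worlds: {w3, w4, w5, w6}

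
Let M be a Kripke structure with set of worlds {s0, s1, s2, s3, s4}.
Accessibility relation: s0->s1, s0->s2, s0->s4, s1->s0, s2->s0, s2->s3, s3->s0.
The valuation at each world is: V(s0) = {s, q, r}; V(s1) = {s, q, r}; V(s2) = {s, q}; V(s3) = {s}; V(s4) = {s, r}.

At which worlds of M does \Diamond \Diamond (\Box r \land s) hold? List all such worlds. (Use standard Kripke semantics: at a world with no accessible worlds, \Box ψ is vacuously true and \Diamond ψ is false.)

Let φ = \Diamond \Diamond (\Box r \land s). Evaluate φ at each world:
  s0 (successors {s1, s2, s4}): φ is true.
  s1 (successors {s0}): φ is true.
  s2 (successors {s0, s3}): φ is true.
  s3 (successors {s0}): φ is true.
  s4 (successors ∅): φ is false.
For instance, at s1:
  At s1: \Diamond \Diamond (\Box r \land s) requires \Diamond (\Box r \land s) at some successor in {s0}.
    \Diamond (\Box r \land s) holds at s0, so \Diamond \Diamond (\Box r \land s) is true at s1.
      At s0: \Diamond (\Box r \land s) requires \Box r \land s at some successor in {s1, s2, s4}.
        \Box r \land s holds at s1, so \Diamond (\Box r \land s) is true at s0.
Satisfying worlds: {s0, s1, s2, s3}

s0, s1, s2, s3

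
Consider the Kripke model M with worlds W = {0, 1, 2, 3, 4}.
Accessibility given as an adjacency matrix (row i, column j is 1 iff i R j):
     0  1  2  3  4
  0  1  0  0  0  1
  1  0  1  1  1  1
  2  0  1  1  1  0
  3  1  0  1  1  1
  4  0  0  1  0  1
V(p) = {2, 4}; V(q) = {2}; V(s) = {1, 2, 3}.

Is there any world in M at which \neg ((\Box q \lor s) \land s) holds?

Yes

Let φ = \neg ((\Box q \lor s) \land s). Evaluate φ at each world:
  0 (successors {0, 4}): φ is true.
  1 (successors {1, 2, 3, 4}): φ is false.
  2 (successors {1, 2, 3}): φ is false.
  3 (successors {0, 2, 3, 4}): φ is false.
  4 (successors {2, 4}): φ is true.
Detail at 0 (witness):
  At 0: (\Box q \lor s) \land s is false, so \neg ((\Box q \lor s) \land s) is true.
    At 0: \Box q \lor s is false, s is false, so (\Box q \lor s) \land s is false.
      At 0: \Box q is false, s is false, so \Box q \lor s is false.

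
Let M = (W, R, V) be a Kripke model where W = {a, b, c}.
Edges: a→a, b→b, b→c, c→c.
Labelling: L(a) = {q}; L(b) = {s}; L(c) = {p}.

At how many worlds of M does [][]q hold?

1

Let φ = [][]q. Evaluate φ at each world:
  a (successors {a}): φ is true.
  b (successors {b, c}): φ is false.
  c (successors {c}): φ is false.
For instance, at a:
  At a: [][]q requires []q at every successor {a}.
      At a: []q requires q at every successor {a}.
        At a: q is true.
      So []q is true at a.
  So [][]q is true at a.
Satisfying worlds: {a}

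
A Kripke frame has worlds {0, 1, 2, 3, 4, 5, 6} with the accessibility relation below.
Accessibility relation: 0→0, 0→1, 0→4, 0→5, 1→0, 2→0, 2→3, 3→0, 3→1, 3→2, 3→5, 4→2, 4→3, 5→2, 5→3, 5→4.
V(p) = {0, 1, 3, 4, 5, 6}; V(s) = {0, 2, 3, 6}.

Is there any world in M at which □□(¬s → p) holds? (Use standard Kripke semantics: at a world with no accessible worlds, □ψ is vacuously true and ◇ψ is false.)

Let φ = □□(¬s → p). Evaluate φ at each world:
  0 (successors {0, 1, 4, 5}): φ is true.
  1 (successors {0}): φ is true.
  2 (successors {0, 3}): φ is true.
  3 (successors {0, 1, 2, 5}): φ is true.
  4 (successors {2, 3}): φ is true.
  5 (successors {2, 3, 4}): φ is true.
  6 (successors ∅): φ is true.
Detail at 0 (witness):
  At 0: □□(¬s → p) requires □(¬s → p) at every successor {0, 1, 4, 5}.
    At 0: □(¬s → p) is true.
    At 1: □(¬s → p) is true.
    At 4: □(¬s → p) is true.
    At 5: □(¬s → p) is true.
  So □□(¬s → p) is true at 0.

Yes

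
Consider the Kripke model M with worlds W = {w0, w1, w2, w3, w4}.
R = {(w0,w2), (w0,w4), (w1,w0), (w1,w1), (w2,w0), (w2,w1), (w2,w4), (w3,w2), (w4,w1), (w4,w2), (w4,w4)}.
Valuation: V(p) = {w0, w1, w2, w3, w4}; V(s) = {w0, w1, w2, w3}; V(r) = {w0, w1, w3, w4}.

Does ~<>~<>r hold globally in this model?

Yes

Let φ = ~<>~<>r. Evaluate φ at each world:
  w0 (successors {w2, w4}): φ is true.
  w1 (successors {w0, w1}): φ is true.
  w2 (successors {w0, w1, w4}): φ is true.
  w3 (successors {w2}): φ is true.
  w4 (successors {w1, w2, w4}): φ is true.
For instance, at w0:
  At w0: <>~<>r is false, so ~<>~<>r is true.
    At w0: <>~<>r requires ~<>r at some successor in {w2, w4}.
      At w2: ~<>r is false.
      At w4: ~<>r is false.
    So <>~<>r is false at w0.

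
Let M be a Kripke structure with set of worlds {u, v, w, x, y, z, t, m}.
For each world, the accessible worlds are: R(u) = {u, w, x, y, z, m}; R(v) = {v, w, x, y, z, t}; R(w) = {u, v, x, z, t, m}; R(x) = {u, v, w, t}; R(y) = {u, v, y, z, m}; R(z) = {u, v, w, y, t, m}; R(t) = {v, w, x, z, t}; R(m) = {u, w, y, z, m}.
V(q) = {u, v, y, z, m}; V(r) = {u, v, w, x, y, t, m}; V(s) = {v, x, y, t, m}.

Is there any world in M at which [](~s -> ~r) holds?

Let φ = [](~s -> ~r). Evaluate φ at each world:
  u (successors {u, w, x, y, z, m}): φ is false.
  v (successors {v, w, x, y, z, t}): φ is false.
  w (successors {u, v, x, z, t, m}): φ is false.
  x (successors {u, v, w, t}): φ is false.
  y (successors {u, v, y, z, m}): φ is false.
  z (successors {u, v, w, y, t, m}): φ is false.
  t (successors {v, w, x, z, t}): φ is false.
  m (successors {u, w, y, z, m}): φ is false.
For instance, at v:
  At v: [](~s -> ~r) requires ~s -> ~r at every successor {v, w, x, y, z, t}.
    ~s -> ~r fails at w, so [](~s -> ~r) is false at v.

No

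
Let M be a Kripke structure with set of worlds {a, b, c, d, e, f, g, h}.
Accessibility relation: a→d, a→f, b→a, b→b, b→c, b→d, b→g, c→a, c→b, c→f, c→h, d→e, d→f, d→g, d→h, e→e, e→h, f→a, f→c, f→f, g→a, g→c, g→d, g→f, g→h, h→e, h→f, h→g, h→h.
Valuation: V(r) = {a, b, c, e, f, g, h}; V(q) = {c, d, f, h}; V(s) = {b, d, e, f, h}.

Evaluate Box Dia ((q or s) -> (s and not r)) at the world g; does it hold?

Yes

Recall that Box ψ holds at a world iff ψ holds at every accessible world, and Dia ψ holds iff ψ holds at some accessible world.
At g: Box Dia ((q or s) -> (s and not r)) requires Dia ((q or s) -> (s and not r)) at every successor {a, c, d, f, h}.
  At a: Dia ((q or s) -> (s and not r)) is true.
  At c: Dia ((q or s) -> (s and not r)) is true.
  At d: Dia ((q or s) -> (s and not r)) is true.
  At f: Dia ((q or s) -> (s and not r)) is true.
  At h: Dia ((q or s) -> (s and not r)) is true.
So Box Dia ((q or s) -> (s and not r)) is true at g.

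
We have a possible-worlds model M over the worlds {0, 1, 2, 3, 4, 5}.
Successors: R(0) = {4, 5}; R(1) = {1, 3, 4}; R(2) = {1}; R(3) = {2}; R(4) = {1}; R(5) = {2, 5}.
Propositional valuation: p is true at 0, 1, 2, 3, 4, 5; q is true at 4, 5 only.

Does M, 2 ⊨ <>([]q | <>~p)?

Recall that []ψ holds at a world iff ψ holds at every accessible world, and <>ψ holds iff ψ holds at some accessible world.
At 2: <>([]q | <>~p) requires []q | <>~p at some successor in {1}.
  At 1: []q | <>~p is false.
So <>([]q | <>~p) is false at 2.

No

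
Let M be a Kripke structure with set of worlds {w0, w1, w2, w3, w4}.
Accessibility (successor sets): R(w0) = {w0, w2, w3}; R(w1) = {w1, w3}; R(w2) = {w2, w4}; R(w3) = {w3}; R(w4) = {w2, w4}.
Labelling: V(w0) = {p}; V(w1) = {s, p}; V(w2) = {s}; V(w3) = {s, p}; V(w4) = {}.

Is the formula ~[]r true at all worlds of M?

Recall that []ψ holds at a world iff ψ holds at every accessible world, and <>ψ holds iff ψ holds at some accessible world.
Let φ = ~[]r. Evaluate φ at each world:
  w0 (successors {w0, w2, w3}): φ is true.
  w1 (successors {w1, w3}): φ is true.
  w2 (successors {w2, w4}): φ is true.
  w3 (successors {w3}): φ is true.
  w4 (successors {w2, w4}): φ is true.
For instance, at w3:
  At w3: []r is false, so ~[]r is true.
    At w3: []r requires r at every successor {w3}.
      r fails at w3, so []r is false at w3.

Yes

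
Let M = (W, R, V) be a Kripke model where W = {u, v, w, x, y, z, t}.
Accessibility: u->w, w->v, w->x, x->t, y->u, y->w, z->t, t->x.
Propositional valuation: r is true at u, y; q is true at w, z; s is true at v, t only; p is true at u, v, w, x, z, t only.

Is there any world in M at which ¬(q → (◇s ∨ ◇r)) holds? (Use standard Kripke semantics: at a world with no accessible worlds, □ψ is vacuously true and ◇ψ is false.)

Recall that ◇ψ holds at a world iff ψ holds at some accessible world.
Let φ = ¬(q → (◇s ∨ ◇r)). Evaluate φ at each world:
  u (successors {w}): φ is false.
  v (successors ∅): φ is false.
  w (successors {v, x}): φ is false.
  x (successors {t}): φ is false.
  y (successors {u, w}): φ is false.
  z (successors {t}): φ is false.
  t (successors {x}): φ is false.
For instance, at y:
  At y: q → (◇s ∨ ◇r) is true, so ¬(q → (◇s ∨ ◇r)) is false.
    At y: q is false, ◇s ∨ ◇r is true, so q → (◇s ∨ ◇r) is true.
      At y: ◇s is false, ◇r is true, so ◇s ∨ ◇r is true.

No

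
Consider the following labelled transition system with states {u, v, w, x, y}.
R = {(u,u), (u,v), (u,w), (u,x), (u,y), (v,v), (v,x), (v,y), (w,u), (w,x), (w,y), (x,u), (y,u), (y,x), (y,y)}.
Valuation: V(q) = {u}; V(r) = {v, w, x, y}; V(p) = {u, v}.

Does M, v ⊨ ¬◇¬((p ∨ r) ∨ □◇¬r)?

Yes

At v: ◇¬((p ∨ r) ∨ □◇¬r) is false, so ¬◇¬((p ∨ r) ∨ □◇¬r) is true.
  At v: ◇¬((p ∨ r) ∨ □◇¬r) requires ¬((p ∨ r) ∨ □◇¬r) at some successor in {v, x, y}.
    At v: ¬((p ∨ r) ∨ □◇¬r) is false.
    At x: ¬((p ∨ r) ∨ □◇¬r) is false.
    At y: ¬((p ∨ r) ∨ □◇¬r) is false.
  So ◇¬((p ∨ r) ∨ □◇¬r) is false at v.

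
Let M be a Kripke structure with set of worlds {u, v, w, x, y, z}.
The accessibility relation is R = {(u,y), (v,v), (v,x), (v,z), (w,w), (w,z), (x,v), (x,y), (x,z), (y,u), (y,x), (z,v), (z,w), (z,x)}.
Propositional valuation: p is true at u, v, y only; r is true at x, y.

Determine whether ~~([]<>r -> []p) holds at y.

No

Recall that []ψ holds at a world iff ψ holds at every accessible world, and <>ψ holds iff ψ holds at some accessible world.
At y: ~([]<>r -> []p) is true, so ~~([]<>r -> []p) is false.
  At y: []<>r -> []p is false, so ~([]<>r -> []p) is true.
    At y: []<>r is true, []p is false, so []<>r -> []p is false.
      At y: []<>r requires <>r at every successor {u, x}.
        At u: <>r is true.
        At x: <>r is true.
      So []<>r is true at y.
      At y: []p requires p at every successor {u, x}.
        p fails at x, so []p is false at y.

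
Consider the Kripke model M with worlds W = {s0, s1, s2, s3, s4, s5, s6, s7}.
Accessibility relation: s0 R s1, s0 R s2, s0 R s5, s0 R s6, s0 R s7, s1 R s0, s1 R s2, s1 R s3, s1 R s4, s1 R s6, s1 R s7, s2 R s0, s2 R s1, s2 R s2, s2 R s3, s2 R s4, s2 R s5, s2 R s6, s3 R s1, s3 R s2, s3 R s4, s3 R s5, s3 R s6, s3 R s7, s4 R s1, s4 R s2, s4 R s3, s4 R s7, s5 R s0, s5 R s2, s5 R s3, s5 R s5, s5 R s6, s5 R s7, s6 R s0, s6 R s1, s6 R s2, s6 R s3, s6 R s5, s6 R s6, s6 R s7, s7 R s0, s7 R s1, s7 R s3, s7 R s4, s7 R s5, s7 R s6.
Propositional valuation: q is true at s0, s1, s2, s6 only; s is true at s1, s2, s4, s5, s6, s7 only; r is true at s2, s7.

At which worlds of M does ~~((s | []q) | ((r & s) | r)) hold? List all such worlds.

Let φ = ~~((s | []q) | ((r & s) | r)). Evaluate φ at each world:
  s0 (successors {s1, s2, s5, s6, s7}): φ is false.
  s1 (successors {s0, s2, s3, s4, s6, s7}): φ is true.
  s2 (successors {s0, s1, s2, s3, s4, s5, s6}): φ is true.
  s3 (successors {s1, s2, s4, s5, s6, s7}): φ is false.
  s4 (successors {s1, s2, s3, s7}): φ is true.
  s5 (successors {s0, s2, s3, s5, s6, s7}): φ is true.
  s6 (successors {s0, s1, s2, s3, s5, s6, s7}): φ is true.
  s7 (successors {s0, s1, s3, s4, s5, s6}): φ is true.
For instance, at s2:
  At s2: ~((s | []q) | ((r & s) | r)) is false, so ~~((s | []q) | ((r & s) | r)) is true.
    At s2: (s | []q) | ((r & s) | r) is true, so ~((s | []q) | ((r & s) | r)) is false.
      At s2: s | []q is true, (r & s) | r is true, so (s | []q) | ((r & s) | r) is true.
Satisfying worlds: {s1, s2, s4, s5, s6, s7}

s1, s2, s4, s5, s6, s7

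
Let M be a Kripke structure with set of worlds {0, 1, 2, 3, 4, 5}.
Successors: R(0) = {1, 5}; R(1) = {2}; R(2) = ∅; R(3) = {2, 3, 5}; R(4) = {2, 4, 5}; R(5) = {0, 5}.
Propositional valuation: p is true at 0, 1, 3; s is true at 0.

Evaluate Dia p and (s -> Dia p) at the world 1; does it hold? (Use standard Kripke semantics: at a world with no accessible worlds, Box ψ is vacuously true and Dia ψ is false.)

No

At 1: Dia p is false, s -> Dia p is true, so Dia p and (s -> Dia p) is false.
  At 1: Dia p requires p at some successor in {2}.
    At 2: p is false.
  So Dia p is false at 1.
  At 1: s is false, Dia p is false, so s -> Dia p is true.
    At 1: Dia p requires p at some successor in {2}.
      At 2: p is false.
    So Dia p is false at 1.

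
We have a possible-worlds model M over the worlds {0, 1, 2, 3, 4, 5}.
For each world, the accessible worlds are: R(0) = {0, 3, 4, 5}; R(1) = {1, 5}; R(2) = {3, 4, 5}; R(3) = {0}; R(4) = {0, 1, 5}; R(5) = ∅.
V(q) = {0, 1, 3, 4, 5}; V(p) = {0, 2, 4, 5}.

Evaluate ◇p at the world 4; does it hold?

At 4: ◇p requires p at some successor in {0, 1, 5}.
  p holds at 0, so ◇p is true at 4.

Yes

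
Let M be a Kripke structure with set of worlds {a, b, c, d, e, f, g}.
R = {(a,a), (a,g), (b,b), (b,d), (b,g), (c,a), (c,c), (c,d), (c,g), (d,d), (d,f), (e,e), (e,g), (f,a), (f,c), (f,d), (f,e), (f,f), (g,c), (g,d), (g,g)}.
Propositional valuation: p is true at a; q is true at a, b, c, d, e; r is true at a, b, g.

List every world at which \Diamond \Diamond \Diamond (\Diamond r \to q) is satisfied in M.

Let φ = \Diamond \Diamond \Diamond (\Diamond r \to q). Evaluate φ at each world:
  a (successors {a, g}): φ is true.
  b (successors {b, d, g}): φ is true.
  c (successors {a, c, d, g}): φ is true.
  d (successors {d, f}): φ is true.
  e (successors {e, g}): φ is true.
  f (successors {a, c, d, e, f}): φ is true.
  g (successors {c, d, g}): φ is true.
For instance, at c:
  At c: \Diamond \Diamond \Diamond (\Diamond r \to q) requires \Diamond \Diamond (\Diamond r \to q) at some successor in {a, c, d, g}.
    \Diamond \Diamond (\Diamond r \to q) holds at a, so \Diamond \Diamond \Diamond (\Diamond r \to q) is true at c.
      At a: \Diamond \Diamond (\Diamond r \to q) requires \Diamond (\Diamond r \to q) at some successor in {a, g}.
        \Diamond (\Diamond r \to q) holds at a, so \Diamond \Diamond (\Diamond r \to q) is true at a.
Satisfying worlds: {a, b, c, d, e, f, g}

a, b, c, d, e, f, g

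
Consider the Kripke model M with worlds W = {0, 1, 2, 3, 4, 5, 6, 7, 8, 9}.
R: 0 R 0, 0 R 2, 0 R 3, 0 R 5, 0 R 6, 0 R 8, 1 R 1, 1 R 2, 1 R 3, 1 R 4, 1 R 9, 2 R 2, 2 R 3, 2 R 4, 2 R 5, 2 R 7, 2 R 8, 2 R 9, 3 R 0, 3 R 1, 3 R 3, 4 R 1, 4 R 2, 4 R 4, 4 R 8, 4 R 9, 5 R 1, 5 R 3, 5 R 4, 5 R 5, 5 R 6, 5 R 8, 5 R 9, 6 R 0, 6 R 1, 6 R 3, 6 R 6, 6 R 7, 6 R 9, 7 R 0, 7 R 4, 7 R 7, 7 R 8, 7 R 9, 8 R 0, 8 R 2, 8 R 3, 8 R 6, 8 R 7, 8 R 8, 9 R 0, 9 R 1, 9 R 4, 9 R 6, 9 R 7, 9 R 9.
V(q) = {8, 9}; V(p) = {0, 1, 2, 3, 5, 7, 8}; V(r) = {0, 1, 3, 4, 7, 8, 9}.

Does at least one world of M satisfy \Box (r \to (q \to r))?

Let φ = \Box (r \to (q \to r)). Evaluate φ at each world:
  0 (successors {0, 2, 3, 5, 6, 8}): φ is true.
  1 (successors {1, 2, 3, 4, 9}): φ is true.
  2 (successors {2, 3, 4, 5, 7, 8, 9}): φ is true.
  3 (successors {0, 1, 3}): φ is true.
  4 (successors {1, 2, 4, 8, 9}): φ is true.
  5 (successors {1, 3, 4, 5, 6, 8, 9}): φ is true.
  6 (successors {0, 1, 3, 6, 7, 9}): φ is true.
  7 (successors {0, 4, 7, 8, 9}): φ is true.
  8 (successors {0, 2, 3, 6, 7, 8}): φ is true.
  9 (successors {0, 1, 4, 6, 7, 9}): φ is true.
Detail at 0 (witness):
  At 0: \Box (r \to (q \to r)) requires r \to (q \to r) at every successor {0, 2, 3, 5, 6, 8}.
    At 0: r \to (q \to r) is true.
    At 2: r \to (q \to r) is true.
    At 3: r \to (q \to r) is true.
    At 5: r \to (q \to r) is true.
    At 6: r \to (q \to r) is true.
    At 8: r \to (q \to r) is true.
  So \Box (r \to (q \to r)) is true at 0.

Yes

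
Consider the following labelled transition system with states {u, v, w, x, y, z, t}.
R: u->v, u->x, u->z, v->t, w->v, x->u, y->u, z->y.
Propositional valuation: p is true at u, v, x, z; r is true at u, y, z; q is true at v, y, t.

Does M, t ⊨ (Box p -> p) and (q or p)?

At t: Box p -> p is false, q or p is true, so (Box p -> p) and (q or p) is false.
  At t: Box p is true, p is false, so Box p -> p is false.
    At t: no accessible worlds, so Box p holds vacuously.

No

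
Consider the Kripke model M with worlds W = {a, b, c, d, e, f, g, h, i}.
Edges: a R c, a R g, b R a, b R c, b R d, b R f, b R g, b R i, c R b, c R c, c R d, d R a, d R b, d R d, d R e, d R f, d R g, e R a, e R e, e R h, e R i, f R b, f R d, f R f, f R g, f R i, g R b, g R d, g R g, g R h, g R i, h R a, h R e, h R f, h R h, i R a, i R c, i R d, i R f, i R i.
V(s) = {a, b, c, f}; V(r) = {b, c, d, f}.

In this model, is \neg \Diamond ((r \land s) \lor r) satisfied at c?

At c: \Diamond ((r \land s) \lor r) is true, so \neg \Diamond ((r \land s) \lor r) is false.
  At c: \Diamond ((r \land s) \lor r) requires (r \land s) \lor r at some successor in {b, c, d}.
    (r \land s) \lor r holds at b, so \Diamond ((r \land s) \lor r) is true at c.

No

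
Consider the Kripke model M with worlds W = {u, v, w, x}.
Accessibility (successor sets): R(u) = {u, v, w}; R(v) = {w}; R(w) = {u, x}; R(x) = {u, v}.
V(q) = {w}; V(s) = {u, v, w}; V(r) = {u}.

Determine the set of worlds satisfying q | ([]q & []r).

Let φ = q | ([]q & []r). Evaluate φ at each world:
  u (successors {u, v, w}): φ is false.
  v (successors {w}): φ is false.
  w (successors {u, x}): φ is true.
  x (successors {u, v}): φ is false.
For instance, at x:
  At x: q is false, []q & []r is false, so q | ([]q & []r) is false.
    At x: []q is false, []r is false, so []q & []r is false.
      At x: []q requires q at every successor {u, v}.
        q fails at u, so []q is false at x.
      At x: []r requires r at every successor {u, v}.
        r fails at v, so []r is false at x.
Satisfying worlds: {w}

w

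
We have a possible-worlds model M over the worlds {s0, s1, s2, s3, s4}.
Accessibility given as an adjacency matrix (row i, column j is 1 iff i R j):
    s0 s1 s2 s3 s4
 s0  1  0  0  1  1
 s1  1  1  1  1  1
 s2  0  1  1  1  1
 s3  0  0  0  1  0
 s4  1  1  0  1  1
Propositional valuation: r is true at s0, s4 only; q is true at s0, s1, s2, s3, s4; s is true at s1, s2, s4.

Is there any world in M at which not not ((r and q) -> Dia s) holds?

Recall that Dia ψ holds at a world iff ψ holds at some accessible world.
Let φ = not not ((r and q) -> Dia s). Evaluate φ at each world:
  s0 (successors {s0, s3, s4}): φ is true.
  s1 (successors {s0, s1, s2, s3, s4}): φ is true.
  s2 (successors {s1, s2, s3, s4}): φ is true.
  s3 (successors {s3}): φ is true.
  s4 (successors {s0, s1, s3, s4}): φ is true.
Detail at s0 (witness):
  At s0: not ((r and q) -> Dia s) is false, so not not ((r and q) -> Dia s) is true.
    At s0: (r and q) -> Dia s is true, so not ((r and q) -> Dia s) is false.
      At s0: r and q is true, Dia s is true, so (r and q) -> Dia s is true.

Yes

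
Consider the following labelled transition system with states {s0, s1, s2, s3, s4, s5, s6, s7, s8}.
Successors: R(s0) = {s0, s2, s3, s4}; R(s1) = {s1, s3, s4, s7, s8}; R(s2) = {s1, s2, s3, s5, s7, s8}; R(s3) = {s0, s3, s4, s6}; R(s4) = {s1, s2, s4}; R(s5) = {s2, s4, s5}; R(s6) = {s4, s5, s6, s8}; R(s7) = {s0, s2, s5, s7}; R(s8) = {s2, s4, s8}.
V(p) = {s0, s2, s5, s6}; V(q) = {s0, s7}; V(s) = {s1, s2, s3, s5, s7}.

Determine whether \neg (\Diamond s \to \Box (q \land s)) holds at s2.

Yes

At s2: \Diamond s \to \Box (q \land s) is false, so \neg (\Diamond s \to \Box (q \land s)) is true.
  At s2: \Diamond s is true, \Box (q \land s) is false, so \Diamond s \to \Box (q \land s) is false.
    At s2: \Diamond s requires s at some successor in {s1, s2, s3, s5, s7, s8}.
      s holds at s1, so \Diamond s is true at s2.
    At s2: \Box (q \land s) requires q \land s at every successor {s1, s2, s3, s5, s7, s8}.
      q \land s fails at s1, so \Box (q \land s) is false at s2.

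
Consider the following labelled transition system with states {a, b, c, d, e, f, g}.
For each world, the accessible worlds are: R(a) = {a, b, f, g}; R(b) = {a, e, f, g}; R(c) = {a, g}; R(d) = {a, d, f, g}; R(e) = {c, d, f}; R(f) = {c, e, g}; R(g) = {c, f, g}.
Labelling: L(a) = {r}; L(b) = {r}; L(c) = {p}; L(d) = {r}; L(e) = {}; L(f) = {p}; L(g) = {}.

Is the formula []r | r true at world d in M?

At d: []r is false, r is true, so []r | r is true.
  At d: []r requires r at every successor {a, d, f, g}.
    r fails at f, so []r is false at d.

Yes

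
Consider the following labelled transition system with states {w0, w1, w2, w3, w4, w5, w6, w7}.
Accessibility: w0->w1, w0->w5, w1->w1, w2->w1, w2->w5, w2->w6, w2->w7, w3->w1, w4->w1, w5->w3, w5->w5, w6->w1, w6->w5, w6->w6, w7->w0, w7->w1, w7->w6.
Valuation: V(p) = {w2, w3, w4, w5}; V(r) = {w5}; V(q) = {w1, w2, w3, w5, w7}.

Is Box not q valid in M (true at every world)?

No

Let φ = Box not q. Evaluate φ at each world:
  w0 (successors {w1, w5}): φ is false.
  w1 (successors {w1}): φ is false.
  w2 (successors {w1, w5, w6, w7}): φ is false.
  w3 (successors {w1}): φ is false.
  w4 (successors {w1}): φ is false.
  w5 (successors {w3, w5}): φ is false.
  w6 (successors {w1, w5, w6}): φ is false.
  w7 (successors {w0, w1, w6}): φ is false.
Detail at w0 (counterexample):
  At w0: Box not q requires not q at every successor {w1, w5}.
    not q fails at w1, so Box not q is false at w0.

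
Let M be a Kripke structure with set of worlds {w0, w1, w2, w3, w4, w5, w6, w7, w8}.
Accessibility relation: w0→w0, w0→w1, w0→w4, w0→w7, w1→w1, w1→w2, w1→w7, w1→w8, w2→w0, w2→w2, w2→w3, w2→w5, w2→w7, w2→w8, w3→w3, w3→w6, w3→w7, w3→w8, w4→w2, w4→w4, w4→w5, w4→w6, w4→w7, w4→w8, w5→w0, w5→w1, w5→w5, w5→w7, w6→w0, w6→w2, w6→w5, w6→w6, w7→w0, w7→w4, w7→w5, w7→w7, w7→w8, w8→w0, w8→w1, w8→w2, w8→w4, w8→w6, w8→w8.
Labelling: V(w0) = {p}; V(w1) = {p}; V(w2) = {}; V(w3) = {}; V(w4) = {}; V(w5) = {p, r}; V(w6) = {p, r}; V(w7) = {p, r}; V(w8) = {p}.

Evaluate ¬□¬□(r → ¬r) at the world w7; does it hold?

At w7: □¬□(r → ¬r) is true, so ¬□¬□(r → ¬r) is false.
  At w7: □¬□(r → ¬r) requires ¬□(r → ¬r) at every successor {w0, w4, w5, w7, w8}.
    At w0: ¬□(r → ¬r) is true.
    At w4: ¬□(r → ¬r) is true.
    At w5: ¬□(r → ¬r) is true.
    At w7: ¬□(r → ¬r) is true.
    At w8: ¬□(r → ¬r) is true.
  So □¬□(r → ¬r) is true at w7.

No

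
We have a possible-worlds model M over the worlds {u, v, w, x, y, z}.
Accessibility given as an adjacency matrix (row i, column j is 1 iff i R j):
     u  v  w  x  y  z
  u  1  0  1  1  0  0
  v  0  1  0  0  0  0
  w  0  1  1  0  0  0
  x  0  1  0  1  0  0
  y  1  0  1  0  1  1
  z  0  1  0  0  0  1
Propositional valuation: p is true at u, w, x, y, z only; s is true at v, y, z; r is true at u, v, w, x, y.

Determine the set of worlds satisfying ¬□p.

v, w, x, z

Let φ = ¬□p. Evaluate φ at each world:
  u (successors {u, w, x}): φ is false.
  v (successors {v}): φ is true.
  w (successors {v, w}): φ is true.
  x (successors {v, x}): φ is true.
  y (successors {u, w, y, z}): φ is false.
  z (successors {v, z}): φ is true.
For instance, at v:
  At v: □p is false, so ¬□p is true.
    At v: □p requires p at every successor {v}.
      p fails at v, so □p is false at v.
Satisfying worlds: {v, w, x, z}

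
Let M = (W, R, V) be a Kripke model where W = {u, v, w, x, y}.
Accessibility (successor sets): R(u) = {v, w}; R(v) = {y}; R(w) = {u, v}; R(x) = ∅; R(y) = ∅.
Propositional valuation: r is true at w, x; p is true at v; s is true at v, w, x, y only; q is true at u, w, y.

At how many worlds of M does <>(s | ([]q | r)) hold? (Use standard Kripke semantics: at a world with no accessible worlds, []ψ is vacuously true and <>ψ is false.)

3

Recall that []ψ holds at a world iff ψ holds at every accessible world, and <>ψ holds iff ψ holds at some accessible world.
Let φ = <>(s | ([]q | r)). Evaluate φ at each world:
  u (successors {v, w}): φ is true.
  v (successors {y}): φ is true.
  w (successors {u, v}): φ is true.
  x (successors ∅): φ is false.
  y (successors ∅): φ is false.
For instance, at w:
  At w: <>(s | ([]q | r)) requires s | ([]q | r) at some successor in {u, v}.
    s | ([]q | r) holds at v, so <>(s | ([]q | r)) is true at w.
      At v: s is true, []q | r is true, so s | ([]q | r) is true.
Satisfying worlds: {u, v, w}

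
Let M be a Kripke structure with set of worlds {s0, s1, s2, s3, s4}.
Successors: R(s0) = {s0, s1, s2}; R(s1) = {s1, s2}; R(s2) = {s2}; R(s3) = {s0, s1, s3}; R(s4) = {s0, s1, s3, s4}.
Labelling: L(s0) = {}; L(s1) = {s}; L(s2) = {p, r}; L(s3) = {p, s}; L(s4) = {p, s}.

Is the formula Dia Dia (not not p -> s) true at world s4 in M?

At s4: Dia Dia (not not p -> s) requires Dia (not not p -> s) at some successor in {s0, s1, s3, s4}.
  Dia (not not p -> s) holds at s0, so Dia Dia (not not p -> s) is true at s4.
    At s0: Dia (not not p -> s) requires not not p -> s at some successor in {s0, s1, s2}.
      not not p -> s holds at s0, so Dia (not not p -> s) is true at s0.

Yes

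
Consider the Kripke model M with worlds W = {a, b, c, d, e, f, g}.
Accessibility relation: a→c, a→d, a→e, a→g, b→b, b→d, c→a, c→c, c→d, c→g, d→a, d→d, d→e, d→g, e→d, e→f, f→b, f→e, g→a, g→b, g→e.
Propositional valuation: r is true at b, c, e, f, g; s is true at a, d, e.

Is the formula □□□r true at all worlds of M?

Recall that □ψ holds at a world iff ψ holds at every accessible world, and ◇ψ holds iff ψ holds at some accessible world.
Let φ = □□□r. Evaluate φ at each world:
  a (successors {c, d, e, g}): φ is false.
  b (successors {b, d}): φ is false.
  c (successors {a, c, d, g}): φ is false.
  d (successors {a, d, e, g}): φ is false.
  e (successors {d, f}): φ is false.
  f (successors {b, e}): φ is false.
  g (successors {a, b, e}): φ is false.
Detail at a (counterexample):
  At a: □□□r requires □□r at every successor {c, d, e, g}.
    □□r fails at c, so □□□r is false at a.
      At c: □□r requires □r at every successor {a, c, d, g}.
        □r fails at a, so □□r is false at c.

No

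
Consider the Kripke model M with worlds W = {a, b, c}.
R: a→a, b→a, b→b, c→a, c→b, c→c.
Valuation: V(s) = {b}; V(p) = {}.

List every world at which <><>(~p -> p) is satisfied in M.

Let φ = <><>(~p -> p). Evaluate φ at each world:
  a (successors {a}): φ is false.
  b (successors {a, b}): φ is false.
  c (successors {a, b, c}): φ is false.
For instance, at c:
  At c: <><>(~p -> p) requires <>(~p -> p) at some successor in {a, b, c}.
    At a: <>(~p -> p) is false.
    At b: <>(~p -> p) is false.
    At c: <>(~p -> p) is false.
  So <><>(~p -> p) is false at c.
Satisfying worlds: none.

none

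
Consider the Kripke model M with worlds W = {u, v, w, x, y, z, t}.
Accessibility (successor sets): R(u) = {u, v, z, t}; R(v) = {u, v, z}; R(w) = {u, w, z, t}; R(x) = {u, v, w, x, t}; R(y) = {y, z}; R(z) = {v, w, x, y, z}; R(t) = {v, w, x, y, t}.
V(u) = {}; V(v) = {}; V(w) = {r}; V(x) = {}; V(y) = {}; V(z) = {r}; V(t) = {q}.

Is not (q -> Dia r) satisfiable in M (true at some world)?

Let φ = not (q -> Dia r). Evaluate φ at each world:
  u (successors {u, v, z, t}): φ is false.
  v (successors {u, v, z}): φ is false.
  w (successors {u, w, z, t}): φ is false.
  x (successors {u, v, w, x, t}): φ is false.
  y (successors {y, z}): φ is false.
  z (successors {v, w, x, y, z}): φ is false.
  t (successors {v, w, x, y, t}): φ is false.
For instance, at x:
  At x: q -> Dia r is true, so not (q -> Dia r) is false.
    At x: q is false, Dia r is true, so q -> Dia r is true.
      At x: Dia r requires r at some successor in {u, v, w, x, t}.
        r holds at w, so Dia r is true at x.

No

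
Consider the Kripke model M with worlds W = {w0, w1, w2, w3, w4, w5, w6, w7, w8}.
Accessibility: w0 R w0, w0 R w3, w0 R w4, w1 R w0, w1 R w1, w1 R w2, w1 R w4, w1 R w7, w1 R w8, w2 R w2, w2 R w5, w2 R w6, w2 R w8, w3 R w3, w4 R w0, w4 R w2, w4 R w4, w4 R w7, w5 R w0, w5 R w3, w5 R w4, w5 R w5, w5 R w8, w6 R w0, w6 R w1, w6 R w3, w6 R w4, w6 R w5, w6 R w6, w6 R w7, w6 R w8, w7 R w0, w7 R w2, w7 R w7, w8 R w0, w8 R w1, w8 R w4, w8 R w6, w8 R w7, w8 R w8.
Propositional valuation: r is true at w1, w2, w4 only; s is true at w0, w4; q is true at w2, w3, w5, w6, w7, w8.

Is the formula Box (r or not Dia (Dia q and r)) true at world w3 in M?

Yes

Recall that Box ψ holds at a world iff ψ holds at every accessible world, and Dia ψ holds iff ψ holds at some accessible world.
At w3: Box (r or not Dia (Dia q and r)) requires r or not Dia (Dia q and r) at every successor {w3}.
    At w3: r is false, not Dia (Dia q and r) is true, so r or not Dia (Dia q and r) is true.
      At w3: Dia (Dia q and r) is false, so not Dia (Dia q and r) is true.
So Box (r or not Dia (Dia q and r)) is true at w3.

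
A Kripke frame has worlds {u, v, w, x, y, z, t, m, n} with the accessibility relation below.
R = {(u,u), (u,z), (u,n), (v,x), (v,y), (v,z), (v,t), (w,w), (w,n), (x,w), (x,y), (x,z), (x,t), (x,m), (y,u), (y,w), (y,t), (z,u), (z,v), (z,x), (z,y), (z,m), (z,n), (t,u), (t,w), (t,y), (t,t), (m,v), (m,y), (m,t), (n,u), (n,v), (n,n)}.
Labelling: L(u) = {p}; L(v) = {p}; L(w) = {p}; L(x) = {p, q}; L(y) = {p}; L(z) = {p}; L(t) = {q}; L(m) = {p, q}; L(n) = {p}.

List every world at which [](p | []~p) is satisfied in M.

Let φ = [](p | []~p). Evaluate φ at each world:
  u (successors {u, z, n}): φ is true.
  v (successors {x, y, z, t}): φ is false.
  w (successors {w, n}): φ is true.
  x (successors {w, y, z, t, m}): φ is false.
  y (successors {u, w, t}): φ is false.
  z (successors {u, v, x, y, m, n}): φ is true.
  t (successors {u, w, y, t}): φ is false.
  m (successors {v, y, t}): φ is false.
  n (successors {u, v, n}): φ is true.
For instance, at z:
  At z: [](p | []~p) requires p | []~p at every successor {u, v, x, y, m, n}.
    At u: p | []~p is true.
    At v: p | []~p is true.
    At x: p | []~p is true.
    At y: p | []~p is true.
    At m: p | []~p is true.
    At n: p | []~p is true.
  So [](p | []~p) is true at z.
Satisfying worlds: {u, w, z, n}

u, w, z, n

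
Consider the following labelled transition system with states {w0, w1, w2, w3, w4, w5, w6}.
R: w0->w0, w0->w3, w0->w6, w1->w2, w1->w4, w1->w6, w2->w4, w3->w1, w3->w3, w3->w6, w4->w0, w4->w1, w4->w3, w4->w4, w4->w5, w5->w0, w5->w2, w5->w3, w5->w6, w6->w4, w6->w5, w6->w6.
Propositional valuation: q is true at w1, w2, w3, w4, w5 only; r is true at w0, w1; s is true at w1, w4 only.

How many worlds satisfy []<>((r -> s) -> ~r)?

7

Let φ = []<>((r -> s) -> ~r). Evaluate φ at each world:
  w0 (successors {w0, w3, w6}): φ is true.
  w1 (successors {w2, w4, w6}): φ is true.
  w2 (successors {w4}): φ is true.
  w3 (successors {w1, w3, w6}): φ is true.
  w4 (successors {w0, w1, w3, w4, w5}): φ is true.
  w5 (successors {w0, w2, w3, w6}): φ is true.
  w6 (successors {w4, w5, w6}): φ is true.
For instance, at w5:
  At w5: []<>((r -> s) -> ~r) requires <>((r -> s) -> ~r) at every successor {w0, w2, w3, w6}.
    At w0: <>((r -> s) -> ~r) is true.
    At w2: <>((r -> s) -> ~r) is true.
    At w3: <>((r -> s) -> ~r) is true.
    At w6: <>((r -> s) -> ~r) is true.
  So []<>((r -> s) -> ~r) is true at w5.
Satisfying worlds: {w0, w1, w2, w3, w4, w5, w6}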